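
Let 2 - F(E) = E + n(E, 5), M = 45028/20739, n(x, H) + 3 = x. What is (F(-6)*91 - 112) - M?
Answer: 29715437/20739 ≈ 1432.8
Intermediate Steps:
n(x, H) = -3 + x
M = 45028/20739 (M = 45028*(1/20739) = 45028/20739 ≈ 2.1712)
F(E) = 5 - 2*E (F(E) = 2 - (E + (-3 + E)) = 2 - (-3 + 2*E) = 2 + (3 - 2*E) = 5 - 2*E)
(F(-6)*91 - 112) - M = ((5 - 2*(-6))*91 - 112) - 1*45028/20739 = ((5 + 12)*91 - 112) - 45028/20739 = (17*91 - 112) - 45028/20739 = (1547 - 112) - 45028/20739 = 1435 - 45028/20739 = 29715437/20739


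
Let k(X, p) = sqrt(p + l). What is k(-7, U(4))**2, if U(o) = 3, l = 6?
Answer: 9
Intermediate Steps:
k(X, p) = sqrt(6 + p) (k(X, p) = sqrt(p + 6) = sqrt(6 + p))
k(-7, U(4))**2 = (sqrt(6 + 3))**2 = (sqrt(9))**2 = 3**2 = 9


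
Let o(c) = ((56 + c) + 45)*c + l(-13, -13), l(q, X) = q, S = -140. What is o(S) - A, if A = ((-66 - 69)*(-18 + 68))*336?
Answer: 2273447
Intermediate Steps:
o(c) = -13 + c*(101 + c) (o(c) = ((56 + c) + 45)*c - 13 = (101 + c)*c - 13 = c*(101 + c) - 13 = -13 + c*(101 + c))
A = -2268000 (A = -135*50*336 = -6750*336 = -2268000)
o(S) - A = (-13 + (-140)² + 101*(-140)) - 1*(-2268000) = (-13 + 19600 - 14140) + 2268000 = 5447 + 2268000 = 2273447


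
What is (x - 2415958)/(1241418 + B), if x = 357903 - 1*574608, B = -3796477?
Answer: 2632663/2555059 ≈ 1.0304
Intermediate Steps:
x = -216705 (x = 357903 - 574608 = -216705)
(x - 2415958)/(1241418 + B) = (-216705 - 2415958)/(1241418 - 3796477) = -2632663/(-2555059) = -2632663*(-1/2555059) = 2632663/2555059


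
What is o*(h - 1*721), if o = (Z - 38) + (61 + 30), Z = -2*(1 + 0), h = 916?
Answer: 9945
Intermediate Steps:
Z = -2 (Z = -2*1 = -2)
o = 51 (o = (-2 - 38) + (61 + 30) = -40 + 91 = 51)
o*(h - 1*721) = 51*(916 - 1*721) = 51*(916 - 721) = 51*195 = 9945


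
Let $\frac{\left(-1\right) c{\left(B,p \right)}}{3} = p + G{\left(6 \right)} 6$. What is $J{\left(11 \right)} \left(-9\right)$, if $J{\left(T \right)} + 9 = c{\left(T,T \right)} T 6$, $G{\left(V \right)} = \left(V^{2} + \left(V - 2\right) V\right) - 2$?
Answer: $639819$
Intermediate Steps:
$G{\left(V \right)} = -2 + V^{2} + V \left(-2 + V\right)$ ($G{\left(V \right)} = \left(V^{2} + \left(-2 + V\right) V\right) - 2 = \left(V^{2} + V \left(-2 + V\right)\right) - 2 = -2 + V^{2} + V \left(-2 + V\right)$)
$c{\left(B,p \right)} = -1044 - 3 p$ ($c{\left(B,p \right)} = - 3 \left(p + \left(-2 - 12 + 2 \cdot 6^{2}\right) 6\right) = - 3 \left(p + \left(-2 - 12 + 2 \cdot 36\right) 6\right) = - 3 \left(p + \left(-2 - 12 + 72\right) 6\right) = - 3 \left(p + 58 \cdot 6\right) = - 3 \left(p + 348\right) = - 3 \left(348 + p\right) = -1044 - 3 p$)
$J{\left(T \right)} = -9 + 6 T \left(-1044 - 3 T\right)$ ($J{\left(T \right)} = -9 + \left(-1044 - 3 T\right) T 6 = -9 + T \left(-1044 - 3 T\right) 6 = -9 + 6 T \left(-1044 - 3 T\right)$)
$J{\left(11 \right)} \left(-9\right) = \left(-9 - 198 \left(348 + 11\right)\right) \left(-9\right) = \left(-9 - 198 \cdot 359\right) \left(-9\right) = \left(-9 - 71082\right) \left(-9\right) = \left(-71091\right) \left(-9\right) = 639819$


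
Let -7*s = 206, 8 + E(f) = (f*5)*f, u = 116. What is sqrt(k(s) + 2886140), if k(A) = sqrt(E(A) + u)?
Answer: 2*sqrt(35355215 + 14*sqrt(3398))/7 ≈ 1698.9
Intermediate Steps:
E(f) = -8 + 5*f**2 (E(f) = -8 + (f*5)*f = -8 + (5*f)*f = -8 + 5*f**2)
s = -206/7 (s = -1/7*206 = -206/7 ≈ -29.429)
k(A) = sqrt(108 + 5*A**2) (k(A) = sqrt((-8 + 5*A**2) + 116) = sqrt(108 + 5*A**2))
sqrt(k(s) + 2886140) = sqrt(sqrt(108 + 5*(-206/7)**2) + 2886140) = sqrt(sqrt(108 + 5*(42436/49)) + 2886140) = sqrt(sqrt(108 + 212180/49) + 2886140) = sqrt(sqrt(217472/49) + 2886140) = sqrt(8*sqrt(3398)/7 + 2886140) = sqrt(2886140 + 8*sqrt(3398)/7)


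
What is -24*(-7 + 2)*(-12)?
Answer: -1440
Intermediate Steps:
-24*(-7 + 2)*(-12) = -24*(-5)*(-12) = 120*(-12) = -1440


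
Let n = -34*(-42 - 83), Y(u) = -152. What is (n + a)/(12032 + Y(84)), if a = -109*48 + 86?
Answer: -112/1485 ≈ -0.075421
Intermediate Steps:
n = 4250 (n = -34*(-125) = 4250)
a = -5146 (a = -5232 + 86 = -5146)
(n + a)/(12032 + Y(84)) = (4250 - 5146)/(12032 - 152) = -896/11880 = -896*1/11880 = -112/1485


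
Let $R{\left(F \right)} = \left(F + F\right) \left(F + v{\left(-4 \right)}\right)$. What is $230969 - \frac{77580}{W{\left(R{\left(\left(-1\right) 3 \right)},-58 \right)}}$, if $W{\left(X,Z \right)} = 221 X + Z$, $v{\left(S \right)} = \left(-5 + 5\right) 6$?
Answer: $\frac{45266045}{196} \approx 2.3095 \cdot 10^{5}$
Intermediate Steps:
$v{\left(S \right)} = 0$ ($v{\left(S \right)} = 0 \cdot 6 = 0$)
$R{\left(F \right)} = 2 F^{2}$ ($R{\left(F \right)} = \left(F + F\right) \left(F + 0\right) = 2 F F = 2 F^{2}$)
$W{\left(X,Z \right)} = Z + 221 X$
$230969 - \frac{77580}{W{\left(R{\left(\left(-1\right) 3 \right)},-58 \right)}} = 230969 - \frac{77580}{-58 + 221 \cdot 2 \left(\left(-1\right) 3\right)^{2}} = 230969 - \frac{77580}{-58 + 221 \cdot 2 \left(-3\right)^{2}} = 230969 - \frac{77580}{-58 + 221 \cdot 2 \cdot 9} = 230969 - \frac{77580}{-58 + 221 \cdot 18} = 230969 - \frac{77580}{-58 + 3978} = 230969 - \frac{77580}{3920} = 230969 - \frac{3879}{196} = \frac{45266045}{196}$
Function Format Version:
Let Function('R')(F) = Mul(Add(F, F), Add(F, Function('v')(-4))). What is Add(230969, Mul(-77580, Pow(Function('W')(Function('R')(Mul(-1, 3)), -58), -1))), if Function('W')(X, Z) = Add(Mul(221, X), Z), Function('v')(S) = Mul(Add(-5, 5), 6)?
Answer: Rational(45266045, 196) ≈ 2.3095e+5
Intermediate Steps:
Function('v')(S) = 0 (Function('v')(S) = Mul(0, 6) = 0)
Function('R')(F) = Mul(2, Pow(F, 2)) (Function('R')(F) = Mul(Add(F, F), Add(F, 0)) = Mul(Mul(2, F), F) = Mul(2, Pow(F, 2)))
Function('W')(X, Z) = Add(Z, Mul(221, X))
Add(230969, Mul(-77580, Pow(Function('W')(Function('R')(Mul(-1, 3)), -58), -1))) = Add(230969, Mul(-77580, Pow(Add(-58, Mul(221, Mul(2, Pow(Mul(-1, 3), 2)))), -1))) = Add(230969, Mul(-77580, Pow(Add(-58, Mul(221, Mul(2, Pow(-3, 2)))), -1))) = Add(230969, Mul(-77580, Pow(Add(-58, Mul(221, Mul(2, 9))), -1))) = Add(230969, Mul(-77580, Pow(Add(-58, Mul(221, 18)), -1))) = Add(230969, Mul(-77580, Pow(Add(-58, 3978), -1))) = Add(230969, Mul(-77580, Pow(3920, -1))) = Add(230969, Mul(-77580, Rational(1, 3920))) = Add(230969, Rational(-3879, 196)) = Rational(45266045, 196)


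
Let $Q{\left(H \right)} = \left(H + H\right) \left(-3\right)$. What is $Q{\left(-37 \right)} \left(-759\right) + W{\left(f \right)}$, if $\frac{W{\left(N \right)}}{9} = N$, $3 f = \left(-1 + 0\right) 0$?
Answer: $-168498$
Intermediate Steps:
$f = 0$ ($f = \frac{\left(-1 + 0\right) 0}{3} = \frac{\left(-1\right) 0}{3} = \frac{1}{3} \cdot 0 = 0$)
$W{\left(N \right)} = 9 N$
$Q{\left(H \right)} = - 6 H$ ($Q{\left(H \right)} = 2 H \left(-3\right) = - 6 H$)
$Q{\left(-37 \right)} \left(-759\right) + W{\left(f \right)} = \left(-6\right) \left(-37\right) \left(-759\right) + 9 \cdot 0 = 222 \left(-759\right) + 0 = -168498 + 0 = -168498$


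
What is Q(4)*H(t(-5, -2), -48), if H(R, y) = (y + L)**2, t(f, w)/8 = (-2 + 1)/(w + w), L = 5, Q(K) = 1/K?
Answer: 1849/4 ≈ 462.25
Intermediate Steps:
t(f, w) = -4/w (t(f, w) = 8*((-2 + 1)/(w + w)) = 8*(-1/(2*w)) = -4/w)
H(R, y) = (5 + y)**2 (H(R, y) = (y + 5)**2 = (5 + y)**2)
Q(4)*H(t(-5, -2), -48) = (5 - 48)**2/4 = (1/4)*(-43)**2 = (1/4)*1849 = 1849/4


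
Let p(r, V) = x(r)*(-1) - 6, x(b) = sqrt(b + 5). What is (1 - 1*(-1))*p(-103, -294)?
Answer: -12 - 14*I*sqrt(2) ≈ -12.0 - 19.799*I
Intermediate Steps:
x(b) = sqrt(5 + b)
p(r, V) = -6 - sqrt(5 + r) (p(r, V) = sqrt(5 + r)*(-1) - 6 = -sqrt(5 + r) - 6 = -6 - sqrt(5 + r))
(1 - 1*(-1))*p(-103, -294) = (1 - 1*(-1))*(-6 - sqrt(5 - 103)) = (1 + 1)*(-6 - sqrt(-98)) = 2*(-6 - 7*I*sqrt(2)) = -12 - 14*I*sqrt(2)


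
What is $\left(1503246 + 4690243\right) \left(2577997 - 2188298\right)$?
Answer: $2413596469811$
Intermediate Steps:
$\left(1503246 + 4690243\right) \left(2577997 - 2188298\right) = 6193489 \cdot 389699 = 2413596469811$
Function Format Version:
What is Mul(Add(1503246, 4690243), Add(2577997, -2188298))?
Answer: 2413596469811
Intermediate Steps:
Mul(Add(1503246, 4690243), Add(2577997, -2188298)) = Mul(6193489, 389699) = 2413596469811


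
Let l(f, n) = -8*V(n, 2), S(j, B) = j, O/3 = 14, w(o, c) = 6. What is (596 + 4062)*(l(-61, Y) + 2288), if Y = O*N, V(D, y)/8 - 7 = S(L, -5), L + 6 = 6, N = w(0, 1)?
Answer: 8570720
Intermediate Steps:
O = 42 (O = 3*14 = 42)
N = 6
L = 0 (L = -6 + 6 = 0)
V(D, y) = 56 (V(D, y) = 56 + 8*0 = 56 + 0 = 56)
Y = 252 (Y = 42*6 = 252)
l(f, n) = -448 (l(f, n) = -8*56 = -448)
(596 + 4062)*(l(-61, Y) + 2288) = (596 + 4062)*(-448 + 2288) = 4658*1840 = 8570720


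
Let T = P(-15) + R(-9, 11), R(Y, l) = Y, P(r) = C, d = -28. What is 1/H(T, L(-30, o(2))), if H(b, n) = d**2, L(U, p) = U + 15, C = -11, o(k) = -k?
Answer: 1/784 ≈ 0.0012755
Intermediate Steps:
P(r) = -11
T = -20 (T = -11 - 9 = -20)
L(U, p) = 15 + U
H(b, n) = 784 (H(b, n) = (-28)**2 = 784)
1/H(T, L(-30, o(2))) = 1/784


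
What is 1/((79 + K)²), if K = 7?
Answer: 1/7396 ≈ 0.00013521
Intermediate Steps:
1/((79 + K)²) = 1/((79 + 7)²) = 1/(86²) = 1/7396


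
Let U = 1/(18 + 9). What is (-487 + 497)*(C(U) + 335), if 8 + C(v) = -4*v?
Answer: 88250/27 ≈ 3268.5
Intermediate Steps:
U = 1/27 ≈ 0.037037
C(v) = -8 - 4*v
(-487 + 497)*(C(U) + 335) = (-487 + 497)*((-8 - 4*1/27) + 335) = 10*((-8 - 4/27) + 335) = 10*(-220/27 + 335) = 10*(8825/27) = 88250/27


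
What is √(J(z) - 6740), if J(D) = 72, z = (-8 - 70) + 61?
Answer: 2*I*√1667 ≈ 81.658*I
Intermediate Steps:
z = -17 (z = -78 + 61 = -17)
√(J(z) - 6740) = √(72 - 6740) = √(-6668) = 2*I*√1667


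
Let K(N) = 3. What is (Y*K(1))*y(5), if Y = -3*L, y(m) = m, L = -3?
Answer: 135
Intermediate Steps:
Y = 9 (Y = -3*(-3) = 9)
(Y*K(1))*y(5) = (9*3)*5 = 27*5 = 135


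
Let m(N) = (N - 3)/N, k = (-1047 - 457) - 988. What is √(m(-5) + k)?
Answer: 2*I*√15565/5 ≈ 49.904*I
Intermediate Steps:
k = -2492 (k = -1504 - 988 = -2492)
m(N) = (-3 + N)/N
√(m(-5) + k) = √((-3 - 5)/(-5) - 2492) = √(-⅕*(-8) - 2492) = √(8/5 - 2492) = √(-12452/5) = 2*I*√15565/5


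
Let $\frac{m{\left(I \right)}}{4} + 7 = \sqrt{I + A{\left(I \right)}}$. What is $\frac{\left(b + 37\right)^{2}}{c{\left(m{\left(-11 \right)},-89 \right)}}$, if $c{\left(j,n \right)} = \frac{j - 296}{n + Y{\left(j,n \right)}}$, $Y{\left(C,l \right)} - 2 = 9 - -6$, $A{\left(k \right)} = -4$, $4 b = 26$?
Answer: $\frac{1839267}{4384} + \frac{22707 i \sqrt{15}}{4384} \approx 419.54 + 20.06 i$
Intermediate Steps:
$b = \frac{13}{2}$ ($b = \frac{1}{4} \cdot 26 = \frac{13}{2} \approx 6.5$)
$m{\left(I \right)} = -28 + 4 \sqrt{-4 + I}$ ($m{\left(I \right)} = -28 + 4 \sqrt{I - 4} = -28 + 4 \sqrt{-4 + I}$)
$Y{\left(C,l \right)} = 17$ ($Y{\left(C,l \right)} = 2 + \left(9 - -6\right) = 2 + \left(9 + 6\right) = 2 + 15 = 17$)
$c{\left(j,n \right)} = \frac{-296 + j}{17 + n}$ ($c{\left(j,n \right)} = \frac{j - 296}{n + 17} = \frac{-296 + j}{17 + n}$)
$\frac{\left(b + 37\right)^{2}}{c{\left(m{\left(-11 \right)},-89 \right)}} = \frac{\left(\frac{13}{2} + 37\right)^{2}}{\frac{1}{17 - 89} \left(-296 - \left(28 - 4 \sqrt{-4 - 11}\right)\right)} = \frac{\left(\frac{87}{2}\right)^{2}}{\frac{1}{-72} \left(-296 - \left(28 - 4 \sqrt{-15}\right)\right)} = \frac{7569}{4 \left(- \frac{-296 - \left(28 - 4 i \sqrt{15}\right)}{72}\right)} = \frac{7569}{4 \left(- \frac{-324 + 4 i \sqrt{15}}{72}\right)} = \frac{7569}{4 \left(\frac{9}{2} - \frac{i \sqrt{15}}{18}\right)}$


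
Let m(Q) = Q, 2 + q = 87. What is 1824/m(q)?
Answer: 1824/85 ≈ 21.459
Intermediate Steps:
q = 85 (q = -2 + 87 = 85)
1824/m(q) = 1824/85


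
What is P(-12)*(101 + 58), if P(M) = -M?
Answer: 1908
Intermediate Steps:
P(-12)*(101 + 58) = (-1*(-12))*(101 + 58) = 12*159 = 1908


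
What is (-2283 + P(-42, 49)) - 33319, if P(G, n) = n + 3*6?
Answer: -35535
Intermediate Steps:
P(G, n) = 18 + n (P(G, n) = n + 18 = 18 + n)
(-2283 + P(-42, 49)) - 33319 = (-2283 + (18 + 49)) - 33319 = (-2283 + 67) - 33319 = -2216 - 33319 = -35535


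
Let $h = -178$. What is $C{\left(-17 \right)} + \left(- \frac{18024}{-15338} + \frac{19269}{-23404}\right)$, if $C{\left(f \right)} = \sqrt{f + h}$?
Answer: $\frac{63142887}{179485276} + i \sqrt{195} \approx 0.3518 + 13.964 i$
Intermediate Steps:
$C{\left(f \right)} = \sqrt{-178 + f}$ ($C{\left(f \right)} = \sqrt{f - 178} = \sqrt{-178 + f}$)
$C{\left(-17 \right)} + \left(- \frac{18024}{-15338} + \frac{19269}{-23404}\right) = \sqrt{-178 - 17} + \left(- \frac{18024}{-15338} + \frac{19269}{-23404}\right) = \sqrt{-195} + \left(\left(-18024\right) \left(- \frac{1}{15338}\right) + 19269 \left(- \frac{1}{23404}\right)\right) = i \sqrt{195} + \left(\frac{9012}{7669} - \frac{19269}{23404}\right) = i \sqrt{195} + \frac{63142887}{179485276} = \frac{63142887}{179485276} + i \sqrt{195}$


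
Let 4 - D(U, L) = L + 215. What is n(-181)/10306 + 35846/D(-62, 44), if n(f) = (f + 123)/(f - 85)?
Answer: -49134033113/349527990 ≈ -140.57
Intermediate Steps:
n(f) = (123 + f)/(-85 + f)
D(U, L) = -211 - L (D(U, L) = 4 - (L + 215) = 4 - (215 + L) = 4 + (-215 - L) = -211 - L)
n(-181)/10306 + 35846/D(-62, 44) = ((123 - 181)/(-85 - 181))/10306 + 35846/(-211 - 1*44) = (-58/(-266))*(1/10306) + 35846/(-211 - 44) = -1/266*(-58)*(1/10306) + 35846/(-255) = (29/133)*(1/10306) + 35846*(-1/255) = 29/1370698 - 35846/255 = -49134033113/349527990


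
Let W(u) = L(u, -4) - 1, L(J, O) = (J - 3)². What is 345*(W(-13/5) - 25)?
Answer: 9246/5 ≈ 1849.2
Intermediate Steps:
L(J, O) = (-3 + J)²
W(u) = -1 + (-3 + u)² (W(u) = (-3 + u)² - 1 = -1 + (-3 + u)²)
345*(W(-13/5) - 25) = 345*((-1 + (-3 - 13/5)²) - 25) = 345*((-1 + (-28/5)²) - 25) = 345*((-1 + 784/25) - 25) = 345*(759/25 - 25) = 345*(134/25) = 9246/5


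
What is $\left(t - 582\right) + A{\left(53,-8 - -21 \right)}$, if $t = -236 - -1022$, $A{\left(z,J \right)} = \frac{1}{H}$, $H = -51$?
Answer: $\frac{10403}{51} \approx 203.98$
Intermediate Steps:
$A{\left(z,J \right)} = - \frac{1}{51}$ ($A{\left(z,J \right)} = \frac{1}{-51} = - \frac{1}{51}$)
$t = 786$ ($t = -236 + 1022 = 786$)
$\left(t - 582\right) + A{\left(53,-8 - -21 \right)} = \left(786 - 582\right) - \frac{1}{51} = 204 - \frac{1}{51} = \frac{10403}{51}$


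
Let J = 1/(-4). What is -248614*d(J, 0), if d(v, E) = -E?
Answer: 0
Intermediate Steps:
J = -¼ ≈ -0.25000
-248614*d(J, 0) = -(-248614)*0 = -248614*0 = 0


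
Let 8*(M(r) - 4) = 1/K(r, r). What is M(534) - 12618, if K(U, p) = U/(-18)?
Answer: -8981171/712 ≈ -12614.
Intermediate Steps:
K(U, p) = -U/18 (K(U, p) = U*(-1/18) = -U/18)
M(r) = 4 - 9/(4*r) (M(r) = 4 + 1/(8*((-r/18))) = 4 + (-18/r)/8 = 4 - 9/(4*r))
M(534) - 12618 = (4 - 9/4/534) - 12618 = (4 - 9/4*1/534) - 12618 = (4 - 3/712) - 12618 = 2845/712 - 12618 = -8981171/712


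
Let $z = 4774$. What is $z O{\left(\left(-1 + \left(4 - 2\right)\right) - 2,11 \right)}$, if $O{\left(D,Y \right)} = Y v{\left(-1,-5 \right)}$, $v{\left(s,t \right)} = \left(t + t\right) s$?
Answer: $525140$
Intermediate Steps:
$v{\left(s,t \right)} = 2 s t$ ($v{\left(s,t \right)} = 2 t s = 2 s t$)
$O{\left(D,Y \right)} = 10 Y$ ($O{\left(D,Y \right)} = Y 2 \left(-1\right) \left(-5\right) = Y 10 = 10 Y$)
$z O{\left(\left(-1 + \left(4 - 2\right)\right) - 2,11 \right)} = 4774 \cdot 10 \cdot 11 = 4774 \cdot 110 = 525140$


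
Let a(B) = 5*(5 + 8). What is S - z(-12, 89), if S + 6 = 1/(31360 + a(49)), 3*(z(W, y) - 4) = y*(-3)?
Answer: 2482576/31425 ≈ 79.000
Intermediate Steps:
z(W, y) = 4 - y (z(W, y) = 4 + (y*(-3))/3 = 4 + (-3*y)/3 = 4 - y)
a(B) = 65 (a(B) = 5*13 = 65)
S = -188549/31425 (S = -6 + 1/(31360 + 65) = -6 + 1/31425 = -188549/31425 ≈ -6.0000)
S - z(-12, 89) = -188549/31425 - (4 - 1*89) = -188549/31425 - (4 - 89) = -188549/31425 - 1*(-85) = -188549/31425 + 85 = 2482576/31425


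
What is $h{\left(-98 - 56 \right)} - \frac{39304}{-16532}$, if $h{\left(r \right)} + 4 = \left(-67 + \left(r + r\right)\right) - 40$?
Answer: $- \frac{1721901}{4133} \approx -416.62$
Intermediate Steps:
$h{\left(r \right)} = -111 + 2 r$ ($h{\left(r \right)} = -4 + \left(\left(-67 + \left(r + r\right)\right) - 40\right) = -4 + \left(\left(-67 + 2 r\right) - 40\right) = -4 + \left(-107 + 2 r\right) = -111 + 2 r$)
$h{\left(-98 - 56 \right)} - \frac{39304}{-16532} = \left(-111 + 2 \left(-98 - 56\right)\right) - \frac{39304}{-16532} = \left(-111 + 2 \left(-98 - 56\right)\right) - - \frac{9826}{4133} = \left(-111 + 2 \left(-154\right)\right) + \frac{9826}{4133} = \left(-111 - 308\right) + \frac{9826}{4133} = -419 + \frac{9826}{4133} = - \frac{1721901}{4133}$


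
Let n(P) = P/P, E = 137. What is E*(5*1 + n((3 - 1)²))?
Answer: 822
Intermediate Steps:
n(P) = 1
E*(5*1 + n((3 - 1)²)) = 137*(5*1 + 1) = 137*(5 + 1) = 137*6 = 822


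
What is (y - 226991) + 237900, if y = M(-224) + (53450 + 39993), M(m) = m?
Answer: 104128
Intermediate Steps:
y = 93219 (y = -224 + (53450 + 39993) = -224 + 93443 = 93219)
(y - 226991) + 237900 = (93219 - 226991) + 237900 = -133772 + 237900 = 104128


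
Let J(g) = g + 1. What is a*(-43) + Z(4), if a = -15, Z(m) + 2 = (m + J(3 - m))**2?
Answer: 659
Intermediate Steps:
J(g) = 1 + g
Z(m) = 14 (Z(m) = -2 + (m + (1 + (3 - m)))**2 = -2 + (m + (4 - m))**2 = -2 + 4**2 = -2 + 16 = 14)
a*(-43) + Z(4) = -15*(-43) + 14 = 645 + 14 = 659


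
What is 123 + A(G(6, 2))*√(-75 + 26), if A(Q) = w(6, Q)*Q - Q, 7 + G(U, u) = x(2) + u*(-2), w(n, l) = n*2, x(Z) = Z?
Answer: 123 - 693*I ≈ 123.0 - 693.0*I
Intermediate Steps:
w(n, l) = 2*n
G(U, u) = -5 - 2*u (G(U, u) = -7 + (2 + u*(-2)) = -7 + (2 - 2*u) = -5 - 2*u)
A(Q) = 11*Q (A(Q) = (2*6)*Q - Q = 12*Q - Q = 11*Q)
123 + A(G(6, 2))*√(-75 + 26) = 123 + (11*(-5 - 2*2))*√(-75 + 26) = 123 + (11*(-5 - 4))*√(-49) = 123 + (11*(-9))*(7*I) = 123 - 693*I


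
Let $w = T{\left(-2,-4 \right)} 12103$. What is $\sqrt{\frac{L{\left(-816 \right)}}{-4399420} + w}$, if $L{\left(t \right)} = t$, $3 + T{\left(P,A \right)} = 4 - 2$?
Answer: $\frac{i \sqrt{14640769173095155}}{1099855} \approx 110.01 i$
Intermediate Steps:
$T{\left(P,A \right)} = -1$ ($T{\left(P,A \right)} = -3 + \left(4 - 2\right) = -3 + 2 = -1$)
$w = -12103$ ($w = \left(-1\right) 12103 = -12103$)
$\sqrt{\frac{L{\left(-816 \right)}}{-4399420} + w} = \sqrt{- \frac{816}{-4399420} - 12103} = \sqrt{\left(-816\right) \left(- \frac{1}{4399420}\right) - 12103} = \sqrt{\frac{204}{1099855} - 12103} = \sqrt{- \frac{13311544861}{1099855}} = \frac{i \sqrt{14640769173095155}}{1099855}$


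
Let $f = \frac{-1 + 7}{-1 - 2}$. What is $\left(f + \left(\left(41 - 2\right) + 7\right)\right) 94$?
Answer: $4136$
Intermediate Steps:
$f = -2$ ($f = \frac{6}{-3} = 6 \left(- \frac{1}{3}\right) = -2$)
$\left(f + \left(\left(41 - 2\right) + 7\right)\right) 94 = \left(-2 + \left(\left(41 - 2\right) + 7\right)\right) 94 = \left(-2 + \left(39 + 7\right)\right) 94 = \left(-2 + 46\right) 94 = 44 \cdot 94 = 4136$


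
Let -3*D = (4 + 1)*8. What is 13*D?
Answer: -520/3 ≈ -173.33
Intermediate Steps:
D = -40/3 (D = -(4 + 1)*8/3 = -5*8/3 = -⅓*40 = -40/3 ≈ -13.333)
13*D = 13*(-40/3) = -520/3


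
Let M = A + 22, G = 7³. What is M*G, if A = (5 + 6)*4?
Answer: 22638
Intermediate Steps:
G = 343
A = 44 (A = 11*4 = 44)
M = 66 (M = 44 + 22 = 66)
M*G = 66*343 = 22638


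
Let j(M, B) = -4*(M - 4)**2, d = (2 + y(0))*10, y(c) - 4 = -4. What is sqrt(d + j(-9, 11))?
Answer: 4*I*sqrt(41) ≈ 25.612*I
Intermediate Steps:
y(c) = 0 (y(c) = 4 - 4 = 0)
d = 20 (d = (2 + 0)*10 = 2*10 = 20)
j(M, B) = -4*(-4 + M)**2
sqrt(d + j(-9, 11)) = sqrt(20 - 4*(-4 - 9)**2) = sqrt(20 - 4*(-13)**2) = sqrt(20 - 4*169) = sqrt(20 - 676) = sqrt(-656) = 4*I*sqrt(41)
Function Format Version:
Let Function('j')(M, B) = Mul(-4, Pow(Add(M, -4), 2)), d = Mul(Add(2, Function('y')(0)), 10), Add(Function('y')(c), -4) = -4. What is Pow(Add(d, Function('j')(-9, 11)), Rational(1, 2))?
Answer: Mul(4, I, Pow(41, Rational(1, 2))) ≈ Mul(25.612, I)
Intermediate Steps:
Function('y')(c) = 0 (Function('y')(c) = Add(4, -4) = 0)
d = 20 (d = Mul(Add(2, 0), 10) = Mul(2, 10) = 20)
Function('j')(M, B) = Mul(-4, Pow(Add(-4, M), 2))
Pow(Add(d, Function('j')(-9, 11)), Rational(1, 2)) = Pow(Add(20, Mul(-4, Pow(Add(-4, -9), 2))), Rational(1, 2)) = Pow(Add(20, Mul(-4, Pow(-13, 2))), Rational(1, 2)) = Pow(Add(20, Mul(-4, 169)), Rational(1, 2)) = Pow(Add(20, -676), Rational(1, 2)) = Pow(-656, Rational(1, 2)) = Mul(4, I, Pow(41, Rational(1, 2)))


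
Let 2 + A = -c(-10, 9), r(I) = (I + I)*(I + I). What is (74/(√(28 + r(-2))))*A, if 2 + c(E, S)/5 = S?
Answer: -1369*√11/11 ≈ -412.77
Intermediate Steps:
r(I) = 4*I² (r(I) = (2*I)*(2*I) = 4*I²)
c(E, S) = -10 + 5*S
A = -37 (A = -2 - (-10 + 5*9) = -2 - (-10 + 45) = -2 - 1*35 = -2 - 35 = -37)
(74/(√(28 + r(-2))))*A = (74/(√(28 + 4*(-2)²)))*(-37) = (74/(√(28 + 4*4)))*(-37) = (74/(√(28 + 16)))*(-37) = (74/(√44))*(-37) = (74/((2*√11)))*(-37) = (74*(√11/22))*(-37) = (37*√11/11)*(-37) = -1369*√11/11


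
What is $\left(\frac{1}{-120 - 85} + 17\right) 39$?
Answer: $\frac{135876}{205} \approx 662.81$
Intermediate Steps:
$\left(\frac{1}{-120 - 85} + 17\right) 39 = \left(\frac{1}{-205} + 17\right) 39 = \left(- \frac{1}{205} + 17\right) 39 = \frac{3484}{205} \cdot 39 = \frac{135876}{205}$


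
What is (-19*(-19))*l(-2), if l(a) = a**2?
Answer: 1444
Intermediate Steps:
(-19*(-19))*l(-2) = -19*(-19)*(-2)**2 = 361*4 = 1444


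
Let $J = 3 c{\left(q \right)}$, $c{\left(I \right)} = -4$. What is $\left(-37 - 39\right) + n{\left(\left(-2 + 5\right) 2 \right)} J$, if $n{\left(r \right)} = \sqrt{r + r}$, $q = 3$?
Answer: $-76 - 24 \sqrt{3} \approx -117.57$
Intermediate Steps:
$n{\left(r \right)} = \sqrt{2} \sqrt{r}$ ($n{\left(r \right)} = \sqrt{2 r} = \sqrt{2} \sqrt{r}$)
$J = -12$ ($J = 3 \left(-4\right) = -12$)
$\left(-37 - 39\right) + n{\left(\left(-2 + 5\right) 2 \right)} J = \left(-37 - 39\right) + \sqrt{2} \sqrt{\left(-2 + 5\right) 2} \left(-12\right) = \left(-37 - 39\right) + \sqrt{2} \sqrt{3 \cdot 2} \left(-12\right) = -76 + \sqrt{2} \sqrt{6} \left(-12\right) = -76 + 2 \sqrt{3} \left(-12\right) = -76 - 24 \sqrt{3}$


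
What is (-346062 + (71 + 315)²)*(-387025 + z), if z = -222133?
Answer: 120044330428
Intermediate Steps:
(-346062 + (71 + 315)²)*(-387025 + z) = (-346062 + (71 + 315)²)*(-387025 - 222133) = (-346062 + 386²)*(-609158) = (-346062 + 148996)*(-609158) = -197066*(-609158) = 120044330428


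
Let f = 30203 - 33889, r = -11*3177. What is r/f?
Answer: 34947/3686 ≈ 9.4810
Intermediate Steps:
r = -34947
f = -3686
r/f = -34947/(-3686) = -34947*(-1/3686) = 34947/3686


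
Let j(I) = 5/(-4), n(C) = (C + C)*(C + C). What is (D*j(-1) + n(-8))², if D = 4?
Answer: 63001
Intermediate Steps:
n(C) = 4*C² (n(C) = (2*C)*(2*C) = 4*C²)
j(I) = -5/4 (j(I) = 5*(-¼) = -5/4)
(D*j(-1) + n(-8))² = (4*(-5/4) + 4*(-8)²)² = (-5 + 4*64)² = (-5 + 256)² = 251² = 63001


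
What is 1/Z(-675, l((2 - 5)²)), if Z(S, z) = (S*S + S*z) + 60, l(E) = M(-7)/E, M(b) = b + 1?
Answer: 1/456135 ≈ 2.1923e-6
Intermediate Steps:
M(b) = 1 + b
l(E) = -6/E (l(E) = (1 - 7)/E = -6/E)
Z(S, z) = 60 + S² + S*z (Z(S, z) = (S² + S*z) + 60 = 60 + S² + S*z)
1/Z(-675, l((2 - 5)²)) = 1/(60 + (-675)² - (-4050)/((2 - 5)²)) = 1/(60 + 455625 - (-4050)/((-3)²)) = 1/(60 + 455625 - (-4050)/9) = 1/(60 + 455625 - 675*(-⅔)) = 1/(60 + 455625 + 450) = 1/456135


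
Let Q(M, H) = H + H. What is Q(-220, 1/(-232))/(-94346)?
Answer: 1/10944136 ≈ 9.1373e-8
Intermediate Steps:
Q(M, H) = 2*H
Q(-220, 1/(-232))/(-94346) = (2/(-232))/(-94346) = (2*(-1/232))*(-1/94346) = -1/116*(-1/94346) = 1/10944136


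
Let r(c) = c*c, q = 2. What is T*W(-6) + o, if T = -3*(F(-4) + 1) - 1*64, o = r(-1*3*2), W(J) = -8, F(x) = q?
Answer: 620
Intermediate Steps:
r(c) = c**2
F(x) = 2
o = 36 (o = (-1*3*2)**2 = (-3*2)**2 = (-6)**2 = 36)
T = -73 (T = -3*(2 + 1) - 1*64 = -3*3 - 64 = -9 - 64 = -73)
T*W(-6) + o = -73*(-8) + 36 = 584 + 36 = 620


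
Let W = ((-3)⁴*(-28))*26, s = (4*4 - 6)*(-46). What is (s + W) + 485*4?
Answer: -57488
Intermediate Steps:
s = -460 (s = (16 - 6)*(-46) = 10*(-46) = -460)
W = -58968 (W = (81*(-28))*26 = -2268*26 = -58968)
(s + W) + 485*4 = (-460 - 58968) + 485*4 = -59428 + 1940 = -57488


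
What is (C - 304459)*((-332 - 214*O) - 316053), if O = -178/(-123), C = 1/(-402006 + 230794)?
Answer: 676842556074271041/7019692 ≈ 9.6420e+10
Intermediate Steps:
C = -1/171212 (C = 1/(-171212) = -1/171212 ≈ -5.8407e-6)
O = 178/123 (O = -178*(-1/123) = 178/123 ≈ 1.4472)
(C - 304459)*((-332 - 214*O) - 316053) = (-1/171212 - 304459)*((-332 - 214*178/123) - 316053) = -52127034309*((-332 - 38092/123) - 316053)/171212 = -52127034309*(-78928/123 - 316053)/171212 = -52127034309/171212*(-38953447/123) = 676842556074271041/7019692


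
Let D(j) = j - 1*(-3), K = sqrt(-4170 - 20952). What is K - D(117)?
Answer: -120 + I*sqrt(25122) ≈ -120.0 + 158.5*I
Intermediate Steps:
K = I*sqrt(25122) (K = sqrt(-25122) = I*sqrt(25122) ≈ 158.5*I)
D(j) = 3 + j (D(j) = j + 3 = 3 + j)
K - D(117) = I*sqrt(25122) - (3 + 117) = I*sqrt(25122) - 1*120 = I*sqrt(25122) - 120 = -120 + I*sqrt(25122)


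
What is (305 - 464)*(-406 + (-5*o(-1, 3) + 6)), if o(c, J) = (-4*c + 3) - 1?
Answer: 68370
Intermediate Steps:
o(c, J) = 2 - 4*c (o(c, J) = (3 - 4*c) - 1 = 2 - 4*c)
(305 - 464)*(-406 + (-5*o(-1, 3) + 6)) = (305 - 464)*(-406 + (-5*(2 - 4*(-1)) + 6)) = -159*(-406 + (-5*(2 + 4) + 6)) = -159*(-406 + (-5*6 + 6)) = -159*(-406 + (-30 + 6)) = -159*(-406 - 24) = -159*(-430) = 68370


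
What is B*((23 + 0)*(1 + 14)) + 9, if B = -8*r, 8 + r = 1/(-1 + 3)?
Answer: 20709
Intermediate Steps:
r = -15/2 (r = -8 + 1/(-1 + 3) = -8 + 1/2 = -8 + ½ = -15/2 ≈ -7.5000)
B = 60 (B = -8*(-15/2) = 60)
B*((23 + 0)*(1 + 14)) + 9 = 60*((23 + 0)*(1 + 14)) + 9 = 60*(23*15) + 9 = 60*345 + 9 = 20700 + 9 = 20709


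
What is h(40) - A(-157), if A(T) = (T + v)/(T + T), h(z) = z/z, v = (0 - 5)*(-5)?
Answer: 91/157 ≈ 0.57962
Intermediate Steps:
v = 25 (v = -5*(-5) = 25)
h(z) = 1
A(T) = (25 + T)/(2*T) (A(T) = (T + 25)/(T + T) = (25 + T)/((2*T)) = (25 + T)*(1/(2*T)) = (25 + T)/(2*T))
h(40) - A(-157) = 1 - (25 - 157)/(2*(-157)) = 1 - (-1)*(-132)/(2*157) = 1 - 1*66/157 = 1 - 66/157 = 91/157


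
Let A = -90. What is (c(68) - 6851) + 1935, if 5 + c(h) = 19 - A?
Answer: -4812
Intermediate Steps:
c(h) = 104 (c(h) = -5 + (19 - 1*(-90)) = -5 + (19 + 90) = -5 + 109 = 104)
(c(68) - 6851) + 1935 = (104 - 6851) + 1935 = -6747 + 1935 = -4812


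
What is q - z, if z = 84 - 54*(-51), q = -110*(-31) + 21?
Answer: 593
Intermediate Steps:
q = 3431 (q = 3410 + 21 = 3431)
z = 2838 (z = 84 + 2754 = 2838)
q - z = 3431 - 1*2838 = 3431 - 2838 = 593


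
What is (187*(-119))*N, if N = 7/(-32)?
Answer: 155771/32 ≈ 4867.8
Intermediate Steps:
N = -7/32 (N = 7*(-1/32) = -7/32 ≈ -0.21875)
(187*(-119))*N = (187*(-119))*(-7/32) = -22253*(-7/32) = 155771/32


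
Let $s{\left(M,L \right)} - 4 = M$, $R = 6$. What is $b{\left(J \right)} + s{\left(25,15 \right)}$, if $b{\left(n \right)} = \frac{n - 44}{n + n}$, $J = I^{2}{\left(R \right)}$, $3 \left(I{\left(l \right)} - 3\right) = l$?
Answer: $\frac{1431}{50} \approx 28.62$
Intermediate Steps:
$I{\left(l \right)} = 3 + \frac{l}{3}$
$s{\left(M,L \right)} = 4 + M$
$J = 25$ ($J = \left(3 + \frac{1}{3} \cdot 6\right)^{2} = \left(3 + 2\right)^{2} = 5^{2} = 25$)
$b{\left(n \right)} = \frac{-44 + n}{2 n}$
$b{\left(J \right)} + s{\left(25,15 \right)} = \frac{-44 + 25}{2 \cdot 25} + \left(4 + 25\right) = \frac{1}{2} \cdot \frac{1}{25} \left(-19\right) + 29 = - \frac{19}{50} + 29 = \frac{1431}{50}$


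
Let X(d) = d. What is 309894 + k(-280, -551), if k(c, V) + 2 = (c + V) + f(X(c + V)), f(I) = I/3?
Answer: 308784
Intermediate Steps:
f(I) = I/3 (f(I) = I*(⅓) = I/3)
k(c, V) = -2 + 4*V/3 + 4*c/3 (k(c, V) = -2 + ((c + V) + (c + V)/3) = -2 + ((V + c) + (V + c)/3) = -2 + ((V + c) + (V/3 + c/3)) = -2 + (4*V/3 + 4*c/3) = -2 + 4*V/3 + 4*c/3)
309894 + k(-280, -551) = 309894 + (-2 + (4/3)*(-551) + (4/3)*(-280)) = 309894 + (-2 - 2204/3 - 1120/3) = 309894 - 1110 = 308784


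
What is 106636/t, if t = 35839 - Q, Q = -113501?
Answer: 26659/37335 ≈ 0.71405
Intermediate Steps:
t = 149340 (t = 35839 - 1*(-113501) = 35839 + 113501 = 149340)
106636/t = 106636/149340 = 106636*(1/149340) = 26659/37335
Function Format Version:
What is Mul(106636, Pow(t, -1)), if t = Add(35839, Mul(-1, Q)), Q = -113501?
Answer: Rational(26659, 37335) ≈ 0.71405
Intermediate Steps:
t = 149340 (t = Add(35839, Mul(-1, -113501)) = Add(35839, 113501) = 149340)
Mul(106636, Pow(t, -1)) = Mul(106636, Pow(149340, -1)) = Mul(106636, Rational(1, 149340)) = Rational(26659, 37335)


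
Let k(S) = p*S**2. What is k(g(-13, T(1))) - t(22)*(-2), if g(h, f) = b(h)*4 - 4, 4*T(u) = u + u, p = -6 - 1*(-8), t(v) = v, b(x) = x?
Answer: 6316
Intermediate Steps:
p = 2 (p = -6 + 8 = 2)
T(u) = u/2 (T(u) = (u + u)/4 = (2*u)/4 = u/2)
g(h, f) = -4 + 4*h (g(h, f) = h*4 - 4 = 4*h - 4 = -4 + 4*h)
k(S) = 2*S**2
k(g(-13, T(1))) - t(22)*(-2) = 2*(-4 + 4*(-13))**2 - 22*(-2) = 2*(-4 - 52)**2 - 1*(-44) = 2*(-56)**2 + 44 = 2*3136 + 44 = 6272 + 44 = 6316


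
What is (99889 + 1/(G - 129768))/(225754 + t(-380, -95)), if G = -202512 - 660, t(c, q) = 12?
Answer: 33257043659/75166532040 ≈ 0.44244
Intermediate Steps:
G = -203172
(99889 + 1/(G - 129768))/(225754 + t(-380, -95)) = (99889 + 1/(-203172 - 129768))/(225754 + 12) = (99889 + 1/(-332940))/225766 = (99889 - 1/332940)*(1/225766) = (33257043659/332940)*(1/225766) = 33257043659/75166532040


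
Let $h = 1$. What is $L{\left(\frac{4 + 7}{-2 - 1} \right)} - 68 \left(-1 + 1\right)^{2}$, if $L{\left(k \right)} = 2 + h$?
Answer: $3$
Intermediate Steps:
$L{\left(k \right)} = 3$ ($L{\left(k \right)} = 2 + 1 = 3$)
$L{\left(\frac{4 + 7}{-2 - 1} \right)} - 68 \left(-1 + 1\right)^{2} = 3 - 68 \left(-1 + 1\right)^{2} = 3 - 68 \cdot 0^{2} = 3 - 0 = 3 + 0 = 3$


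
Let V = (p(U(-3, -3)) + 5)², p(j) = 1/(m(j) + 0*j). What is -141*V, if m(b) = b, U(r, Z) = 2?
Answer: -17061/4 ≈ -4265.3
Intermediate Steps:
p(j) = 1/j (p(j) = 1/(j + 0*j) = 1/(j + 0) = 1/j)
V = 121/4 (V = (1/2 + 5)² = (½ + 5)² = (11/2)² = 121/4 ≈ 30.250)
-141*V = -141*121/4 = -17061/4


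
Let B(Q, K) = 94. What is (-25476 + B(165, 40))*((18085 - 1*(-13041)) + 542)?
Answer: -803797176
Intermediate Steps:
(-25476 + B(165, 40))*((18085 - 1*(-13041)) + 542) = (-25476 + 94)*((18085 - 1*(-13041)) + 542) = -25382*((18085 + 13041) + 542) = -25382*(31126 + 542) = -25382*31668 = -803797176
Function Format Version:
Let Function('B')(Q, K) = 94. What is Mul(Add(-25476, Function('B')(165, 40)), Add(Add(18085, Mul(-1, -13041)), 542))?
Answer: -803797176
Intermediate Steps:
Mul(Add(-25476, Function('B')(165, 40)), Add(Add(18085, Mul(-1, -13041)), 542)) = Mul(Add(-25476, 94), Add(Add(18085, Mul(-1, -13041)), 542)) = Mul(-25382, Add(Add(18085, 13041), 542)) = Mul(-25382, Add(31126, 542)) = Mul(-25382, 31668) = -803797176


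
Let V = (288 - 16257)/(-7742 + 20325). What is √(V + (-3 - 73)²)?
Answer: √914324052937/12583 ≈ 75.992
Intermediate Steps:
V = -15969/12583 ≈ -1.2691
√(V + (-3 - 73)²) = √(-15969/12583 + (-3 - 73)²) = √(-15969/12583 + (-76)²) = √(-15969/12583 + 5776) = √(72663439/12583) = √914324052937/12583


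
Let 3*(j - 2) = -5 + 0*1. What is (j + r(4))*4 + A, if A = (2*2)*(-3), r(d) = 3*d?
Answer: 112/3 ≈ 37.333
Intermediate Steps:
j = ⅓ (j = 2 + (-5 + 0*1)/3 = 2 + (-5 + 0)/3 = 2 + (⅓)*(-5) = 2 - 5/3 = ⅓ ≈ 0.33333)
A = -12 (A = 4*(-3) = -12)
(j + r(4))*4 + A = (⅓ + 3*4)*4 - 12 = (⅓ + 12)*4 - 12 = (37/3)*4 - 12 = 148/3 - 12 = 112/3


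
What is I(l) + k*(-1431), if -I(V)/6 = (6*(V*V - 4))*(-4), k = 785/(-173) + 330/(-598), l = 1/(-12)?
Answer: 346982035/51727 ≈ 6707.9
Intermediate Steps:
l = -1/12 ≈ -0.083333
k = -263260/51727 (k = 785*(-1/173) + 330*(-1/598) = -785/173 - 165/299 = -263260/51727 ≈ -5.0894)
I(V) = -576 + 144*V² (I(V) = -6*6*(V*V - 4)*(-4) = -6*6*(V² - 4)*(-4) = -6*6*(-4 + V²)*(-4) = -6*(-24 + 6*V²)*(-4) = -6*(96 - 24*V²) = -576 + 144*V²)
I(l) + k*(-1431) = (-576 + 144*(-1/12)²) - 263260/51727*(-1431) = (-576 + 144*(1/144)) + 376725060/51727 = (-576 + 1) + 376725060/51727 = -575 + 376725060/51727 = 346982035/51727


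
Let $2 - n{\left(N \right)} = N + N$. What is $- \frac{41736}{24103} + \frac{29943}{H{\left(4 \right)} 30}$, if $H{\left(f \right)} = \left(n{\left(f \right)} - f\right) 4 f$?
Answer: $- \frac{307349643}{38564800} \approx -7.9697$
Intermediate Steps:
$n{\left(N \right)} = 2 - 2 N$ ($n{\left(N \right)} = 2 - \left(N + N\right) = 2 - 2 N$)
$H{\left(f \right)} = f \left(8 - 12 f\right)$ ($H{\left(f \right)} = \left(\left(2 - 2 f\right) - f\right) 4 f = \left(2 - 3 f\right) 4 f = \left(8 - 12 f\right) f = f \left(8 - 12 f\right)$)
$- \frac{41736}{24103} + \frac{29943}{H{\left(4 \right)} 30} = - \frac{41736}{24103} + \frac{29943}{4 \cdot 4 \left(2 - 12\right) 30} = \left(-41736\right) \frac{1}{24103} + \frac{29943}{4 \cdot 4 \left(2 - 12\right) 30} = - \frac{41736}{24103} + \frac{29943}{4 \cdot 4 \left(-10\right) 30} = - \frac{41736}{24103} + \frac{29943}{\left(-160\right) 30} = - \frac{41736}{24103} + \frac{29943}{-4800} = - \frac{41736}{24103} + 29943 \left(- \frac{1}{4800}\right) = - \frac{41736}{24103} - \frac{9981}{1600} = - \frac{307349643}{38564800}$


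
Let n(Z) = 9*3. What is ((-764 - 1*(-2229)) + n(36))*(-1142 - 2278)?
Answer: -5102640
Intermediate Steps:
n(Z) = 27
((-764 - 1*(-2229)) + n(36))*(-1142 - 2278) = ((-764 - 1*(-2229)) + 27)*(-1142 - 2278) = ((-764 + 2229) + 27)*(-3420) = (1465 + 27)*(-3420) = 1492*(-3420) = -5102640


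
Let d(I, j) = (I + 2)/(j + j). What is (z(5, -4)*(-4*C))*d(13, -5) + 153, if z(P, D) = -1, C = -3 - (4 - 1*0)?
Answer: 195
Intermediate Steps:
C = -7 (C = -3 - (4 + 0) = -3 - 1*4 = -3 - 4 = -7)
d(I, j) = (2 + I)/(2*j) (d(I, j) = (2 + I)/((2*j)) = (2 + I)*(1/(2*j)) = (2 + I)/(2*j))
(z(5, -4)*(-4*C))*d(13, -5) + 153 = (-(-4)*(-7))*((½)*(2 + 13)/(-5)) + 153 = (-1*28)*((½)*(-⅕)*15) + 153 = -28*(-3/2) + 153 = 42 + 153 = 195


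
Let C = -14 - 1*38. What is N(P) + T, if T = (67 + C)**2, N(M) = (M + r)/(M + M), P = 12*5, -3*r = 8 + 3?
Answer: 81169/360 ≈ 225.47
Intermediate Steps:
r = -11/3 (r = -(8 + 3)/3 = -1/3*11 = -11/3 ≈ -3.6667)
C = -52 (C = -14 - 38 = -52)
P = 60
N(M) = (-11/3 + M)/(2*M) (N(M) = (M - 11/3)/(M + M) = (-11/3 + M)/((2*M)) = (-11/3 + M)*(1/(2*M)) = (-11/3 + M)/(2*M))
T = 225 (T = (67 - 52)**2 = 15**2 = 225)
N(P) + T = (1/6)*(-11 + 3*60)/60 + 225 = (1/6)*(1/60)*(-11 + 180) + 225 = (1/6)*(1/60)*169 + 225 = 169/360 + 225 = 81169/360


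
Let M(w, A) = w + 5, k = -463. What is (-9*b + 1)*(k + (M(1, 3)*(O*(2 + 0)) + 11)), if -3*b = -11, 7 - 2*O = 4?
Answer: 13888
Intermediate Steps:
O = 3/2 (O = 7/2 - ½*4 = 7/2 - 2 = 3/2 ≈ 1.5000)
b = 11/3 (b = -⅓*(-11) = 11/3 ≈ 3.6667)
M(w, A) = 5 + w
(-9*b + 1)*(k + (M(1, 3)*(O*(2 + 0)) + 11)) = (-9*11/3 + 1)*(-463 + ((5 + 1)*(3*(2 + 0)/2) + 11)) = (-33 + 1)*(-463 + (6*((3/2)*2) + 11)) = -32*(-463 + (6*3 + 11)) = -32*(-463 + (18 + 11)) = -32*(-463 + 29) = -32*(-434) = 13888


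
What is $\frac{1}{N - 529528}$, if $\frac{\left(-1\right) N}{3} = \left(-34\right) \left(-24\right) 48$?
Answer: $- \frac{1}{647032} \approx -1.5455 \cdot 10^{-6}$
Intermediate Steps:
$N = -117504$ ($N = - 3 \left(-34\right) \left(-24\right) 48 = - 3 \cdot 816 \cdot 48 = \left(-3\right) 39168 = -117504$)
$\frac{1}{N - 529528} = \frac{1}{-117504 - 529528} = \frac{1}{-647032} = - \frac{1}{647032}$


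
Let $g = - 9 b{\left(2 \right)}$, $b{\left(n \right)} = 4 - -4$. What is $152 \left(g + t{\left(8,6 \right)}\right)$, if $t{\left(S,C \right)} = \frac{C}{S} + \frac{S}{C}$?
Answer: $- \frac{31882}{3} \approx -10627.0$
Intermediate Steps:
$b{\left(n \right)} = 8$ ($b{\left(n \right)} = 4 + 4 = 8$)
$g = -72$ ($g = \left(-9\right) 8 = -72$)
$152 \left(g + t{\left(8,6 \right)}\right) = 152 \left(-72 + \left(\frac{6}{8} + \frac{8}{6}\right)\right) = 152 \left(-72 + \left(6 \cdot \frac{1}{8} + 8 \cdot \frac{1}{6}\right)\right) = 152 \left(-72 + \left(\frac{3}{4} + \frac{4}{3}\right)\right) = 152 \left(-72 + \frac{25}{12}\right) = 152 \left(- \frac{839}{12}\right) = - \frac{31882}{3}$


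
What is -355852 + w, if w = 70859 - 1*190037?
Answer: -475030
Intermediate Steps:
w = -119178 (w = 70859 - 190037 = -119178)
-355852 + w = -355852 - 119178 = -475030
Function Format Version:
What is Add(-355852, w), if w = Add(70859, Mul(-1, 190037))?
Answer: -475030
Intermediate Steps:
w = -119178 (w = Add(70859, -190037) = -119178)
Add(-355852, w) = Add(-355852, -119178) = -475030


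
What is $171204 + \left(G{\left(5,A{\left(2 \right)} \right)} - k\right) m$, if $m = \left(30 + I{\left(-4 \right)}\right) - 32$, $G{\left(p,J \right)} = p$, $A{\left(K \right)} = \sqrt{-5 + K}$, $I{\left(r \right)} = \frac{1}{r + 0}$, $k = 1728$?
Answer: $\frac{700323}{4} \approx 1.7508 \cdot 10^{5}$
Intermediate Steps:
$I{\left(r \right)} = \frac{1}{r}$
$m = - \frac{9}{4}$ ($m = \left(30 + \frac{1}{-4}\right) - 32 = \left(30 - \frac{1}{4}\right) - 32 = \frac{119}{4} - 32 = - \frac{9}{4} \approx -2.25$)
$171204 + \left(G{\left(5,A{\left(2 \right)} \right)} - k\right) m = 171204 + \left(5 - 1728\right) \left(- \frac{9}{4}\right) = 171204 - - \frac{15507}{4} = 171204 + \frac{15507}{4} = \frac{700323}{4}$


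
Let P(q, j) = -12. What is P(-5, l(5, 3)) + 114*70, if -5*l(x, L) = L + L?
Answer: 7968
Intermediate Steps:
l(x, L) = -2*L/5 (l(x, L) = -(L + L)/5 = -2*L/5)
P(-5, l(5, 3)) + 114*70 = -12 + 114*70 = -12 + 7980 = 7968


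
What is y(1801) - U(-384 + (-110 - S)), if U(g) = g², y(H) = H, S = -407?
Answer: -5768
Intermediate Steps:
y(1801) - U(-384 + (-110 - S)) = 1801 - (-384 + (-110 - 1*(-407)))² = 1801 - (-384 + (-110 + 407))² = 1801 - (-384 + 297)² = 1801 - 1*(-87)² = 1801 - 1*7569 = 1801 - 7569 = -5768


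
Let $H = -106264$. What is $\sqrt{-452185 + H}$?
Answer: $i \sqrt{558449} \approx 747.29 i$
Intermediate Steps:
$\sqrt{-452185 + H} = \sqrt{-452185 - 106264} = \sqrt{-558449} = i \sqrt{558449}$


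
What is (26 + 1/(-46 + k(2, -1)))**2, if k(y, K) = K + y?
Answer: 1366561/2025 ≈ 674.84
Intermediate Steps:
(26 + 1/(-46 + k(2, -1)))**2 = (26 + 1/(-46 + (-1 + 2)))**2 = (26 + 1/(-46 + 1))**2 = (26 + 1/(-45))**2 = (26 - 1/45)**2 = (1169/45)**2 = 1366561/2025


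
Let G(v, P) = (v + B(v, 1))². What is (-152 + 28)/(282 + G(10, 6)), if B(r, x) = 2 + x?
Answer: -124/451 ≈ -0.27494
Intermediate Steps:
G(v, P) = (3 + v)² (G(v, P) = (v + (2 + 1))² = (v + 3)² = (3 + v)²)
(-152 + 28)/(282 + G(10, 6)) = (-152 + 28)/(282 + (3 + 10)²) = -124/(282 + 13²) = -124/(282 + 169) = -124/451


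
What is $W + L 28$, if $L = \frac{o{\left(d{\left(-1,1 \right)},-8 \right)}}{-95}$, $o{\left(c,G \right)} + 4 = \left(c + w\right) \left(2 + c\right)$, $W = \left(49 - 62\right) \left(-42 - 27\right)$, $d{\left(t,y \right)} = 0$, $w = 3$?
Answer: $\frac{85159}{95} \approx 896.41$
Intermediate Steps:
$W = 897$ ($W = \left(-13\right) \left(-69\right) = 897$)
$o{\left(c,G \right)} = -4 + \left(2 + c\right) \left(3 + c\right)$ ($o{\left(c,G \right)} = -4 + \left(c + 3\right) \left(2 + c\right) = -4 + \left(3 + c\right) \left(2 + c\right) = -4 + \left(2 + c\right) \left(3 + c\right)$)
$L = - \frac{2}{95}$ ($L = \frac{2 + 0^{2} + 5 \cdot 0}{-95} = \left(2 + 0 + 0\right) \left(- \frac{1}{95}\right) = 2 \left(- \frac{1}{95}\right) = - \frac{2}{95} \approx -0.021053$)
$W + L 28 = 897 - \frac{56}{95} = \frac{85159}{95}$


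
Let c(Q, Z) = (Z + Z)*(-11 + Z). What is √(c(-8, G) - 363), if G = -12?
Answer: 3*√21 ≈ 13.748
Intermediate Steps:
c(Q, Z) = 2*Z*(-11 + Z) (c(Q, Z) = (2*Z)*(-11 + Z) = 2*Z*(-11 + Z))
√(c(-8, G) - 363) = √(2*(-12)*(-11 - 12) - 363) = √(2*(-12)*(-23) - 363) = √(552 - 363) = √189 = 3*√21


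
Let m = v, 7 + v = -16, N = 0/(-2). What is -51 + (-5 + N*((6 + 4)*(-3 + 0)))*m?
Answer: 64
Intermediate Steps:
N = 0 (N = 0*(-½) = 0)
v = -23 (v = -7 - 16 = -23)
m = -23
-51 + (-5 + N*((6 + 4)*(-3 + 0)))*m = -51 + (-5 + 0*((6 + 4)*(-3 + 0)))*(-23) = -51 + (-5 + 0*(10*(-3)))*(-23) = -51 + (-5 + 0*(-30))*(-23) = -51 + (-5 + 0)*(-23) = -51 - 5*(-23) = -51 + 115 = 64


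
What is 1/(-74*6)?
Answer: -1/444 ≈ -0.0022523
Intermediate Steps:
1/(-74*6) = 1/(-444) = -1/444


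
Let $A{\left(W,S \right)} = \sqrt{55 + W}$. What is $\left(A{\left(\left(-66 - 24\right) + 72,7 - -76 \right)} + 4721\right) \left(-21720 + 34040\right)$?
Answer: $58162720 + 12320 \sqrt{37} \approx 5.8238 \cdot 10^{7}$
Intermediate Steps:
$\left(A{\left(\left(-66 - 24\right) + 72,7 - -76 \right)} + 4721\right) \left(-21720 + 34040\right) = \left(\sqrt{55 + \left(\left(-66 - 24\right) + 72\right)} + 4721\right) \left(-21720 + 34040\right) = \left(\sqrt{55 + \left(-90 + 72\right)} + 4721\right) 12320 = \left(\sqrt{55 - 18} + 4721\right) 12320 = \left(\sqrt{37} + 4721\right) 12320 = \left(4721 + \sqrt{37}\right) 12320 = 58162720 + 12320 \sqrt{37}$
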